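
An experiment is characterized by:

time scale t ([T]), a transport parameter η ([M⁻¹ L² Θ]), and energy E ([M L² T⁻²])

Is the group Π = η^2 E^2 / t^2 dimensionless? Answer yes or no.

Sum the exponent of each base dimension across the product:
  M: −2·[t]_M + 2·[η]_M + 2·[E]_M = −2·(0) + 2·(-1) + 2·(1) = 0
  L: −2·[t]_L + 2·[η]_L + 2·[E]_L = −2·(0) + 2·(2) + 2·(2) = 8
  T: −2·[t]_T + 2·[η]_T + 2·[E]_T = −2·(1) + 2·(0) + 2·(-2) = -6
  Θ: −2·[t]_Θ + 2·[η]_Θ + 2·[E]_Θ = −2·(0) + 2·(1) + 2·(0) = 2
Net dimensions [L⁸ T⁻⁶ Θ²] ≠ [1] — not dimensionless.

no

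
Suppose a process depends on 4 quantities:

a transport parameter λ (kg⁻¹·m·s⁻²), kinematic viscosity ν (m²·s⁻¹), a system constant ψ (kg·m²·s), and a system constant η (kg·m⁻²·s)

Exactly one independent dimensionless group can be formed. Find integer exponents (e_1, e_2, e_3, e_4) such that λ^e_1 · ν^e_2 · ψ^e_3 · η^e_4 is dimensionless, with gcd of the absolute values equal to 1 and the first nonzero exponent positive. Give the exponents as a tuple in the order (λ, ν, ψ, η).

(4, -4, 3, 1)

M: e_1·(-1) + e_2·(0) + e_3·(1) + e_4·(1) = 0
L: e_1·(1) + e_2·(2) + e_3·(2) + e_4·(-2) = 0
T: e_1·(-2) + e_2·(-1) + e_3·(1) + e_4·(1) = 0
Solving this homogeneous linear system for the smallest-integer solution (first nonzero entry positive) gives (4, -4, 3, 1).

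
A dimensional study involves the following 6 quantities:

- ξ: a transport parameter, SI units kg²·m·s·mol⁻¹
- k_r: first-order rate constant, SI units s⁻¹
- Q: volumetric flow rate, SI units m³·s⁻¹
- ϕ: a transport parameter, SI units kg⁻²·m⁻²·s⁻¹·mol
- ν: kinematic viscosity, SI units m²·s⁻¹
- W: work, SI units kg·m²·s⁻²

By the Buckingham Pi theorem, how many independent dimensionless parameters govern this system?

There are 6 variables and 4 base dimensions (M, L, T, N).
The dimension matrix has rank 4.
Independent dimensionless groups: 6 − 4 = 2.

2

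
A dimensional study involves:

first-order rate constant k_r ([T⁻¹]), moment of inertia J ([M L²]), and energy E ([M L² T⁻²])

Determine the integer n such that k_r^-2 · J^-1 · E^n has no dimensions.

Balance the M exponent: (1)·n from E, plus −2·(0) − (1) = -1 from the rest, must sum to zero.
n − 1 = 0, so n = 1.

1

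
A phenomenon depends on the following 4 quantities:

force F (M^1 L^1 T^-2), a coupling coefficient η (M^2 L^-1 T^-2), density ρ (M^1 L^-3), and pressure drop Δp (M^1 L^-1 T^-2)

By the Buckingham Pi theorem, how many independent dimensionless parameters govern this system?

1

There are 4 variables and 3 base dimensions (M, L, T).
The dimension matrix has rank 3.
Independent dimensionless groups: 4 − 3 = 1.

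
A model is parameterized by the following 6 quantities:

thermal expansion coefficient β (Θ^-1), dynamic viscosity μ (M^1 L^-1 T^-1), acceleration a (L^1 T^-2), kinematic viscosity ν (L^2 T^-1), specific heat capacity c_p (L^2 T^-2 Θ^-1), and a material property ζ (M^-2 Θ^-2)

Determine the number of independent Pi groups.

There are 6 variables and 4 base dimensions (M, L, T, Θ).
The dimension matrix has rank 4.
Independent dimensionless groups: 6 − 4 = 2.

2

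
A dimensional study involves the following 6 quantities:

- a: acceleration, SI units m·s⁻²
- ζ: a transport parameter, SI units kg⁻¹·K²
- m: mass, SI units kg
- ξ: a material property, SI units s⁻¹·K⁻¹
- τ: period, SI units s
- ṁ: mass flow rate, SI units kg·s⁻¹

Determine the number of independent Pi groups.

2

There are 6 variables and 4 base dimensions (M, L, T, Θ).
The dimension matrix has rank 4.
Independent dimensionless groups: 6 − 4 = 2.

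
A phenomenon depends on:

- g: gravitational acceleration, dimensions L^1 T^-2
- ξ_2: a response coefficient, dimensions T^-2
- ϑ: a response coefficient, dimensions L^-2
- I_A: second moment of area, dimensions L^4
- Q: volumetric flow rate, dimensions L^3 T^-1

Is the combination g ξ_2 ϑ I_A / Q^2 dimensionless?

Sum the exponent of each base dimension across the product:
  L: [g]_L + [ξ_2]_L + [ϑ]_L + [I_A]_L − 2·[Q]_L = (1) + (0) + (-2) + (4) − 2·(3) = -3
  T: [g]_T + [ξ_2]_T + [ϑ]_T + [I_A]_T − 2·[Q]_T = (-2) + (-2) + (0) + (0) − 2·(-1) = -2
Net dimensions [L⁻³ T⁻²] ≠ [1] — not dimensionless.

no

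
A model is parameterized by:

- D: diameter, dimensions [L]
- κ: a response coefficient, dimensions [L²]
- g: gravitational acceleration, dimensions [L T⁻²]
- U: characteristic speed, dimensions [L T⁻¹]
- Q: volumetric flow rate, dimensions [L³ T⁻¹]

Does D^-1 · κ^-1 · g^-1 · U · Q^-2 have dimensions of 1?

Sum the exponent of each base dimension across the product:
  L: −[D]_L − [κ]_L − [g]_L + [U]_L − 2·[Q]_L = −(1) − (2) − (1) + (1) − 2·(3) = -9
  T: −[D]_T − [κ]_T − [g]_T + [U]_T − 2·[Q]_T = −(0) − (0) − (-2) + (-1) − 2·(-1) = 3
Net dimensions [L⁻⁹ T³] ≠ [1] — not dimensionless.

no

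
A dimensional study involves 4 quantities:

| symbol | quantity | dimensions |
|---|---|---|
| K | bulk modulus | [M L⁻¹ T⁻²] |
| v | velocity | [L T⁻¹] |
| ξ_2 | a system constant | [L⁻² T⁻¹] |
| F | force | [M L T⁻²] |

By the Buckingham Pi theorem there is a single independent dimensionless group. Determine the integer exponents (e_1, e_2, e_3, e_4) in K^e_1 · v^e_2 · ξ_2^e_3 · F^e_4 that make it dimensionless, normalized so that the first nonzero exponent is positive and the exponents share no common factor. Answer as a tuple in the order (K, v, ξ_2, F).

(3, 2, -2, -3)

M: e_1·(1) + e_2·(0) + e_3·(0) + e_4·(1) = 0
L: e_1·(-1) + e_2·(1) + e_3·(-2) + e_4·(1) = 0
T: e_1·(-2) + e_2·(-1) + e_3·(-1) + e_4·(-2) = 0
Solving this homogeneous linear system for the smallest-integer solution (first nonzero entry positive) gives (3, 2, -2, -3).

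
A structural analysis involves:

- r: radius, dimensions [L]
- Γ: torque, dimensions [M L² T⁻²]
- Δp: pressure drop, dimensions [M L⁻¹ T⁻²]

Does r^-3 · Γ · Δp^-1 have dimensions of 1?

yes

Sum the exponent of each base dimension across the product:
  M: −3·[r]_M + [Γ]_M − [Δp]_M = −3·(0) + (1) − (1) = 0
  L: −3·[r]_L + [Γ]_L − [Δp]_L = −3·(1) + (2) − (-1) = 0
  T: −3·[r]_T + [Γ]_T − [Δp]_T = −3·(0) + (-2) − (-2) = 0
All base exponents vanish — dimensionless.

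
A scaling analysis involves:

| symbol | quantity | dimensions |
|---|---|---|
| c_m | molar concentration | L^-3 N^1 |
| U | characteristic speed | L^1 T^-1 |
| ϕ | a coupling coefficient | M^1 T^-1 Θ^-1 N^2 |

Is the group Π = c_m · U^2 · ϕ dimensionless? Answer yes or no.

no

Sum the exponent of each base dimension across the product:
  M: [c_m]_M + 2·[U]_M + [ϕ]_M = (0) + 2·(0) + (1) = 1
  L: [c_m]_L + 2·[U]_L + [ϕ]_L = (-3) + 2·(1) + (0) = -1
  T: [c_m]_T + 2·[U]_T + [ϕ]_T = (0) + 2·(-1) + (-1) = -3
  Θ: [c_m]_Θ + 2·[U]_Θ + [ϕ]_Θ = (0) + 2·(0) + (-1) = -1
  N: [c_m]_N + 2·[U]_N + [ϕ]_N = (1) + 2·(0) + (2) = 3
Net dimensions [M L⁻¹ T⁻³ Θ⁻¹ N³] ≠ [1] — not dimensionless.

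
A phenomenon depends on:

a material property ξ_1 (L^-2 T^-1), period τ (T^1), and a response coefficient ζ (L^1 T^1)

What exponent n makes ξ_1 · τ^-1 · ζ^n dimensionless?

2

Balance the L exponent: (1)·n from ζ, plus (-2) − (0) = -2 from the rest, must sum to zero.
n − 2 = 0, so n = 2.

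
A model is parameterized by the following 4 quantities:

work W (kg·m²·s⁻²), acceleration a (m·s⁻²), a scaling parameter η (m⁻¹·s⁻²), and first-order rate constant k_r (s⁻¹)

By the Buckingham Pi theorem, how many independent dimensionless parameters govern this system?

1

There are 4 variables and 3 base dimensions (M, L, T).
The dimension matrix has rank 3.
Independent dimensionless groups: 4 − 3 = 1.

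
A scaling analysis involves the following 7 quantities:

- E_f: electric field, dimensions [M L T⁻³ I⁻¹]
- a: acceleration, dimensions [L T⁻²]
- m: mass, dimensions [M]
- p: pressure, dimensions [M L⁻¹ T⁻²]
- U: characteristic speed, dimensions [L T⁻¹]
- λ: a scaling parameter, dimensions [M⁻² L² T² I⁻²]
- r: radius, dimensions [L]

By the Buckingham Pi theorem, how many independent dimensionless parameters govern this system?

3

There are 7 variables and 4 base dimensions (M, L, T, I).
The dimension matrix has rank 4.
Independent dimensionless groups: 7 − 4 = 3.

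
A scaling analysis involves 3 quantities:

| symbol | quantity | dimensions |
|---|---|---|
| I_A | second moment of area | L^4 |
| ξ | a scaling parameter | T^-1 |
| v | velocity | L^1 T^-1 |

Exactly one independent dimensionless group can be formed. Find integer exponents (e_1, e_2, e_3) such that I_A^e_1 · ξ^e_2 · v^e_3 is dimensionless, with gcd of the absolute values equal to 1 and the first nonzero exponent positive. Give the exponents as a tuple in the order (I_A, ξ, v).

(1, 4, -4)

L: e_1·(4) + e_2·(0) + e_3·(1) = 0
T: e_1·(0) + e_2·(-1) + e_3·(-1) = 0
Solving this homogeneous linear system for the smallest-integer solution (first nonzero entry positive) gives (1, 4, -4).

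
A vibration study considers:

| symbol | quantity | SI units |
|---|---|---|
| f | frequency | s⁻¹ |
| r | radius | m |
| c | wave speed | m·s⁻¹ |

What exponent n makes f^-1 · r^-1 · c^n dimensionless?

Balance the L exponent: (1)·n from c, plus −(0) − (1) = -1 from the rest, must sum to zero.
n − 1 = 0, so n = 1.

1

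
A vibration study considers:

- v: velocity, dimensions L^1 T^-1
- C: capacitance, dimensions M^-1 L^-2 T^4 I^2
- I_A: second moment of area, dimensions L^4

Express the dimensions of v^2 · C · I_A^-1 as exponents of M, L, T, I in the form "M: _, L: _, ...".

Collect each base-dimension exponent across the product:
  M: 2·(0) + (-1) − (0) = -1
  L: 2·(1) + (-2) − (4) = -4
  T: 2·(-1) + (4) − (0) = 2
  I: 2·(0) + (2) − (0) = 2
So the dimensions are [M⁻¹ L⁻⁴ T² I²].

M: -1, L: -4, T: 2, I: 2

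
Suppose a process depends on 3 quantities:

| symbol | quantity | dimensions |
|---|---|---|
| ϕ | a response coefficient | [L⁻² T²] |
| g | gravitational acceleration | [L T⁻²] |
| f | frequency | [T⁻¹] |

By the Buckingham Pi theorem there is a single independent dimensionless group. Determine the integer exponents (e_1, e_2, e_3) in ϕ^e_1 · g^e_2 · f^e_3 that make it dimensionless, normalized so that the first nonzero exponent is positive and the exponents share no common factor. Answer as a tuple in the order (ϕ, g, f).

L: e_1·(-2) + e_2·(1) + e_3·(0) = 0
T: e_1·(2) + e_2·(-2) + e_3·(-1) = 0
Solving this homogeneous linear system for the smallest-integer solution (first nonzero entry positive) gives (1, 2, -2).

(1, 2, -2)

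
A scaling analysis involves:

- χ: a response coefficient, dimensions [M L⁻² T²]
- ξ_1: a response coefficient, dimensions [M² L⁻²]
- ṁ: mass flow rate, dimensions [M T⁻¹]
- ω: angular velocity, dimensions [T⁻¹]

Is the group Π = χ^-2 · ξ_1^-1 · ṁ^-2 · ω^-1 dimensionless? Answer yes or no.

Sum the exponent of each base dimension across the product:
  M: −2·[χ]_M − [ξ_1]_M − 2·[ṁ]_M − [ω]_M = −2·(1) − (2) − 2·(1) − (0) = -6
  L: −2·[χ]_L − [ξ_1]_L − 2·[ṁ]_L − [ω]_L = −2·(-2) − (-2) − 2·(0) − (0) = 6
  T: −2·[χ]_T − [ξ_1]_T − 2·[ṁ]_T − [ω]_T = −2·(2) − (0) − 2·(-1) − (-1) = -1
Net dimensions [M⁻⁶ L⁶ T⁻¹] ≠ [1] — not dimensionless.

no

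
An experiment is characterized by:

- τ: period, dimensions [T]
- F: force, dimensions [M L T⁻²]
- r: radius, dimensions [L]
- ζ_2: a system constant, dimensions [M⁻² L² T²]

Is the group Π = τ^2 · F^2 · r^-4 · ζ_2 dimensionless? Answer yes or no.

Sum the exponent of each base dimension across the product:
  M: 2·[τ]_M + 2·[F]_M − 4·[r]_M + [ζ_2]_M = 2·(0) + 2·(1) − 4·(0) + (-2) = 0
  L: 2·[τ]_L + 2·[F]_L − 4·[r]_L + [ζ_2]_L = 2·(0) + 2·(1) − 4·(1) + (2) = 0
  T: 2·[τ]_T + 2·[F]_T − 4·[r]_T + [ζ_2]_T = 2·(1) + 2·(-2) − 4·(0) + (2) = 0
All base exponents vanish — dimensionless.

yes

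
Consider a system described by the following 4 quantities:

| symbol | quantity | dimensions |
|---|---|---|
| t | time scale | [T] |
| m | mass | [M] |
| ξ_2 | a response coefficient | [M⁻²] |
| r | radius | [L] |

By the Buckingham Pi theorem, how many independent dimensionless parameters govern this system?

1

There are 4 variables and 3 base dimensions (M, L, T).
The dimension matrix has rank 3.
Independent dimensionless groups: 4 − 3 = 1.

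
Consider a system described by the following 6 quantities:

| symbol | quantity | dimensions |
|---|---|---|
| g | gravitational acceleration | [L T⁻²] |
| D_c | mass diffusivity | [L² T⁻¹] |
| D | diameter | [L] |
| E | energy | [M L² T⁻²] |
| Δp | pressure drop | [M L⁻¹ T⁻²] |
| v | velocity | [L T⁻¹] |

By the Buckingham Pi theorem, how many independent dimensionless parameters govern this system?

There are 6 variables and 3 base dimensions (M, L, T).
The dimension matrix has rank 3.
Independent dimensionless groups: 6 − 3 = 3.

3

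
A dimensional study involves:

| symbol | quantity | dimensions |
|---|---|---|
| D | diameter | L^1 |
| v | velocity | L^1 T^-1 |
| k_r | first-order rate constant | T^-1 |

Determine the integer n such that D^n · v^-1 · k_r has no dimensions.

Balance the L exponent: (1)·n from D, plus −(1) + (0) = -1 from the rest, must sum to zero.
n − 1 = 0, so n = 1.

1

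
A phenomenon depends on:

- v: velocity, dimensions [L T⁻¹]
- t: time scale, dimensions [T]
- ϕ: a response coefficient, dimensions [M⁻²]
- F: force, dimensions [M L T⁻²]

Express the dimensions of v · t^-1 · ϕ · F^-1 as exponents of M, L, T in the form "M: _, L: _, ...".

Collect each base-dimension exponent across the product:
  M: (0) − (0) + (-2) − (1) = -3
  L: (1) − (0) + (0) − (1) = 0
  T: (-1) − (1) + (0) − (-2) = 0
So the dimensions are [M⁻³].

M: -3, L: 0, T: 0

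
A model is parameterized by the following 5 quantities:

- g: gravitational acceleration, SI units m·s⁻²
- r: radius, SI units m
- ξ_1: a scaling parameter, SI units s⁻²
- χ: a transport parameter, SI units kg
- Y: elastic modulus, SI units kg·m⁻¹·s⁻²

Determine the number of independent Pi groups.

2

There are 5 variables and 3 base dimensions (M, L, T).
The dimension matrix has rank 3.
Independent dimensionless groups: 5 − 3 = 2.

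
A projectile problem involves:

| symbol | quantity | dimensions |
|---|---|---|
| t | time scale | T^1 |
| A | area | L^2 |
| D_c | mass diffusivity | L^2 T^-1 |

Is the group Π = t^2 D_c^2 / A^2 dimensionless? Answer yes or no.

Sum the exponent of each base dimension across the product:
  L: 2·[t]_L − 2·[A]_L + 2·[D_c]_L = 2·(0) − 2·(2) + 2·(2) = 0
  T: 2·[t]_T − 2·[A]_T + 2·[D_c]_T = 2·(1) − 2·(0) + 2·(-1) = 0
All base exponents vanish — dimensionless.

yes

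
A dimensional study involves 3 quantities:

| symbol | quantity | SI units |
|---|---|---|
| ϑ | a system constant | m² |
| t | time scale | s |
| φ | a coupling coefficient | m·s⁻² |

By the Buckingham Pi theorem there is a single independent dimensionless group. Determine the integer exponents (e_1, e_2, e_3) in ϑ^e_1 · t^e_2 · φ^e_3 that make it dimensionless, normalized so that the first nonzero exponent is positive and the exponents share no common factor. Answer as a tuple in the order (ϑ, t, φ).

L: e_1·(2) + e_2·(0) + e_3·(1) = 0
T: e_1·(0) + e_2·(1) + e_3·(-2) = 0
Solving this homogeneous linear system for the smallest-integer solution (first nonzero entry positive) gives (1, -4, -2).

(1, -4, -2)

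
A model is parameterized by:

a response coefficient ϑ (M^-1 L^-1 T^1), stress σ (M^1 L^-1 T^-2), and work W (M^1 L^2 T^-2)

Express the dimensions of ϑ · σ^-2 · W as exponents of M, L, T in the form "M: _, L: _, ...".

M: -2, L: 3, T: 3

Collect each base-dimension exponent across the product:
  M: (-1) − 2·(1) + (1) = -2
  L: (-1) − 2·(-1) + (2) = 3
  T: (1) − 2·(-2) + (-2) = 3
So the dimensions are [M⁻² L³ T³].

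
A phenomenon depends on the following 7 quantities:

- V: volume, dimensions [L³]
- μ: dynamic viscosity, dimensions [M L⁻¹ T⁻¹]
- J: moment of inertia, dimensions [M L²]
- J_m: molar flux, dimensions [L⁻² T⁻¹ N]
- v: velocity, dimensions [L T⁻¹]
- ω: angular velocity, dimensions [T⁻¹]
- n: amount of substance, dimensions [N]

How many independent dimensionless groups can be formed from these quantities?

There are 7 variables and 4 base dimensions (M, L, T, N).
The dimension matrix has rank 4.
Independent dimensionless groups: 7 − 4 = 3.

3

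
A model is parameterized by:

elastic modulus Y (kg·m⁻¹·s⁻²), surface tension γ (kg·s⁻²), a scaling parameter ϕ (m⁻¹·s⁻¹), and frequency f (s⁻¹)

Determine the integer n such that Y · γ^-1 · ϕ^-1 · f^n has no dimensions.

1

Balance the T exponent: (-1)·n from f, plus (-2) − (-2) − (-1) = 1 from the rest, must sum to zero.
−n + 1 = 0, so n = 1.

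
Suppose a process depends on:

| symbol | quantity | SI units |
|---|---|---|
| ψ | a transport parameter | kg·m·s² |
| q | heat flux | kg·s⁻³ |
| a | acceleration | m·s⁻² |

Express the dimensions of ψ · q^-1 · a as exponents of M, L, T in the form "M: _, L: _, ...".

Collect each base-dimension exponent across the product:
  M: (1) − (1) + (0) = 0
  L: (1) − (0) + (1) = 2
  T: (2) − (-3) + (-2) = 3
So the dimensions are [L² T³].

M: 0, L: 2, T: 3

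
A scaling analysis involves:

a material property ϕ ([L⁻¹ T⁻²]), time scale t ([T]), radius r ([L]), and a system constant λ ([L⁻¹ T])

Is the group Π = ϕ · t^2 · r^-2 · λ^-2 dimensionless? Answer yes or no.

no

Sum the exponent of each base dimension across the product:
  L: [ϕ]_L + 2·[t]_L − 2·[r]_L − 2·[λ]_L = (-1) + 2·(0) − 2·(1) − 2·(-1) = -1
  T: [ϕ]_T + 2·[t]_T − 2·[r]_T − 2·[λ]_T = (-2) + 2·(1) − 2·(0) − 2·(1) = -2
Net dimensions [L⁻¹ T⁻²] ≠ [1] — not dimensionless.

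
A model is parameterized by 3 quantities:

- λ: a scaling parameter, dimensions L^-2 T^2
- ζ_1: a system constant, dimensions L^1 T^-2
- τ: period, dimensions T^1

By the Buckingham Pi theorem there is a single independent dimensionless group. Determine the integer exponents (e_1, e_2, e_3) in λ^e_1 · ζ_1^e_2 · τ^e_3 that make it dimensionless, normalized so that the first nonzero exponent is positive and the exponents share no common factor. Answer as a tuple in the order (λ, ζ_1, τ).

L: e_1·(-2) + e_2·(1) + e_3·(0) = 0
T: e_1·(2) + e_2·(-2) + e_3·(1) = 0
Solving this homogeneous linear system for the smallest-integer solution (first nonzero entry positive) gives (1, 2, 2).

(1, 2, 2)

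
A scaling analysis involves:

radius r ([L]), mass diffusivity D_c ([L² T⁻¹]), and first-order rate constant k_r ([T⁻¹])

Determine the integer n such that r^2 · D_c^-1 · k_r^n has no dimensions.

1

Balance the T exponent: (-1)·n from k_r, plus 2·(0) − (-1) = 1 from the rest, must sum to zero.
−n + 1 = 0, so n = 1.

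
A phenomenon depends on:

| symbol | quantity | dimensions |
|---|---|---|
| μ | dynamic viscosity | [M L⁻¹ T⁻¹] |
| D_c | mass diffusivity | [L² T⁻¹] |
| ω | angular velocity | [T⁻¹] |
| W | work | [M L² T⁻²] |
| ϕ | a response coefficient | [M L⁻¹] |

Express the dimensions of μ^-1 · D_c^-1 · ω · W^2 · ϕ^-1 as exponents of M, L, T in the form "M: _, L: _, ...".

Collect each base-dimension exponent across the product:
  M: −(1) − (0) + (0) + 2·(1) − (1) = 0
  L: −(-1) − (2) + (0) + 2·(2) − (-1) = 4
  T: −(-1) − (-1) + (-1) + 2·(-2) − (0) = -3
So the dimensions are [L⁴ T⁻³].

M: 0, L: 4, T: -3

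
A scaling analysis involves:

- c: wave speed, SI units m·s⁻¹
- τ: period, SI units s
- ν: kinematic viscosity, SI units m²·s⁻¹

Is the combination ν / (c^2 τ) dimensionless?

Sum the exponent of each base dimension across the product:
  M: −2·[c]_M − [τ]_M + [ν]_M = −2·(0) − (0) + (0) = 0
  L: −2·[c]_L − [τ]_L + [ν]_L = −2·(1) − (0) + (2) = 0
  T: −2·[c]_T − [τ]_T + [ν]_T = −2·(-1) − (1) + (-1) = 0
All base exponents vanish — dimensionless.

yes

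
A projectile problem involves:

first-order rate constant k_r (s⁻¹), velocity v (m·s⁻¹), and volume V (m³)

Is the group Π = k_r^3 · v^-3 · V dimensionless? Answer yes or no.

Sum the exponent of each base dimension across the product:
  M: 3·[k_r]_M − 3·[v]_M + [V]_M = 3·(0) − 3·(0) + (0) = 0
  L: 3·[k_r]_L − 3·[v]_L + [V]_L = 3·(0) − 3·(1) + (3) = 0
  T: 3·[k_r]_T − 3·[v]_T + [V]_T = 3·(-1) − 3·(-1) + (0) = 0
All base exponents vanish — dimensionless.

yes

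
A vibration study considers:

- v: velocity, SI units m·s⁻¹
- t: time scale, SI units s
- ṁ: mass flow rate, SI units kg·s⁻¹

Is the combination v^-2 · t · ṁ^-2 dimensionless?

no

Sum the exponent of each base dimension across the product:
  M: −2·[v]_M + [t]_M − 2·[ṁ]_M = −2·(0) + (0) − 2·(1) = -2
  L: −2·[v]_L + [t]_L − 2·[ṁ]_L = −2·(1) + (0) − 2·(0) = -2
  T: −2·[v]_T + [t]_T − 2·[ṁ]_T = −2·(-1) + (1) − 2·(-1) = 5
Net dimensions [M⁻² L⁻² T⁵] ≠ [1] — not dimensionless.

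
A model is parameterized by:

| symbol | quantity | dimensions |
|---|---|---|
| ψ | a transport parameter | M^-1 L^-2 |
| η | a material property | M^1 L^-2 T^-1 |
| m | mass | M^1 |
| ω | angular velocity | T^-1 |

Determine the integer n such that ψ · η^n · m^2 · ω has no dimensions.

-1

Balance the M exponent: (1)·n from η, plus (-1) + 2·(1) + (0) = 1 from the rest, must sum to zero.
n + 1 = 0, so n = -1.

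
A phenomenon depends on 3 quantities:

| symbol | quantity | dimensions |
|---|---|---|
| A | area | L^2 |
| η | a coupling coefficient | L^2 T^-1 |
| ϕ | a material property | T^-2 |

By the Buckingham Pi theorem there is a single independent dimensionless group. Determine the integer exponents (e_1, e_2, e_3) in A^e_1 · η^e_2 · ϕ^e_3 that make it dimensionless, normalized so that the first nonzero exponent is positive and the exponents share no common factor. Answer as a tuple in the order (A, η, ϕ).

(2, -2, 1)

L: e_1·(2) + e_2·(2) + e_3·(0) = 0
T: e_1·(0) + e_2·(-1) + e_3·(-2) = 0
Solving this homogeneous linear system for the smallest-integer solution (first nonzero entry positive) gives (2, -2, 1).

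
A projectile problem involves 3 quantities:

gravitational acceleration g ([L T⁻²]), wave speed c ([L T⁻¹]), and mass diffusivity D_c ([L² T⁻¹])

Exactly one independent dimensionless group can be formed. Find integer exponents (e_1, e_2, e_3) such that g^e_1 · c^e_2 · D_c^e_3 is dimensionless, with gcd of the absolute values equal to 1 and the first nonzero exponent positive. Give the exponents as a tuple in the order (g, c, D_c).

L: e_1·(1) + e_2·(1) + e_3·(2) = 0
T: e_1·(-2) + e_2·(-1) + e_3·(-1) = 0
Solving this homogeneous linear system for the smallest-integer solution (first nonzero entry positive) gives (1, -3, 1).

(1, -3, 1)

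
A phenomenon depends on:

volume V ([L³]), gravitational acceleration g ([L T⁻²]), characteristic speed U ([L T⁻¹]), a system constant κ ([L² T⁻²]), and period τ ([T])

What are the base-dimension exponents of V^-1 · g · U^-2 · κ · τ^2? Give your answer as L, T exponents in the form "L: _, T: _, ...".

L: -2, T: 0

Collect each base-dimension exponent across the product:
  L: −(3) + (1) − 2·(1) + (2) + 2·(0) = -2
  T: −(0) + (-2) − 2·(-1) + (-2) + 2·(1) = 0
So the dimensions are [L⁻²].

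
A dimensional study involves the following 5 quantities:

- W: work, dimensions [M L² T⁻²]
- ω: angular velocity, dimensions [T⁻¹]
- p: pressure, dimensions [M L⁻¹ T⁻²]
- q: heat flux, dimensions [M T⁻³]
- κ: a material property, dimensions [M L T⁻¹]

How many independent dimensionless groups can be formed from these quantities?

2

There are 5 variables and 3 base dimensions (M, L, T).
The dimension matrix has rank 3.
Independent dimensionless groups: 5 − 3 = 2.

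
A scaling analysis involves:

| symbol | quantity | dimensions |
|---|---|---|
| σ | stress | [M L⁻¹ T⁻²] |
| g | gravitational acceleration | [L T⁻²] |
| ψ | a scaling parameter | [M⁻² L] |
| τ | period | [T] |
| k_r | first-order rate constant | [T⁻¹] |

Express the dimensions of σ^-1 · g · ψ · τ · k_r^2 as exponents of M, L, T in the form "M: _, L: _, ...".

Collect each base-dimension exponent across the product:
  M: −(1) + (0) + (-2) + (0) + 2·(0) = -3
  L: −(-1) + (1) + (1) + (0) + 2·(0) = 3
  T: −(-2) + (-2) + (0) + (1) + 2·(-1) = -1
So the dimensions are [M⁻³ L³ T⁻¹].

M: -3, L: 3, T: -1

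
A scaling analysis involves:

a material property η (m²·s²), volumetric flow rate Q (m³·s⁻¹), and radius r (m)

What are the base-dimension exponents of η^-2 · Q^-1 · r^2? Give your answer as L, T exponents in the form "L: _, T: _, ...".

L: -5, T: -3

Collect each base-dimension exponent across the product:
  L: −2·(2) − (3) + 2·(1) = -5
  T: −2·(2) − (-1) + 2·(0) = -3
So the dimensions are [L⁻⁵ T⁻³].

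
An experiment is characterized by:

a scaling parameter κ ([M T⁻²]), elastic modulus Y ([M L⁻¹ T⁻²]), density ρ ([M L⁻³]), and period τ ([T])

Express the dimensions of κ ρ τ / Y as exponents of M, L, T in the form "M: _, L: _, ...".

M: 1, L: -2, T: 1

Collect each base-dimension exponent across the product:
  M: (1) − (1) + (1) + (0) = 1
  L: (0) − (-1) + (-3) + (0) = -2
  T: (-2) − (-2) + (0) + (1) = 1
So the dimensions are [M L⁻² T].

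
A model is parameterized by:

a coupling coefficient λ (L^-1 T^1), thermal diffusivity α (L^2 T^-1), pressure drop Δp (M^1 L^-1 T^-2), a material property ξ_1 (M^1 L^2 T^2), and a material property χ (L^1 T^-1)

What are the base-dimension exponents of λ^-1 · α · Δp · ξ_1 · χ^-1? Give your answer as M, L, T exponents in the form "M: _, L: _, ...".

M: 2, L: 3, T: -1

Collect each base-dimension exponent across the product:
  M: −(0) + (0) + (1) + (1) − (0) = 2
  L: −(-1) + (2) + (-1) + (2) − (1) = 3
  T: −(1) + (-1) + (-2) + (2) − (-1) = -1
So the dimensions are [M² L³ T⁻¹].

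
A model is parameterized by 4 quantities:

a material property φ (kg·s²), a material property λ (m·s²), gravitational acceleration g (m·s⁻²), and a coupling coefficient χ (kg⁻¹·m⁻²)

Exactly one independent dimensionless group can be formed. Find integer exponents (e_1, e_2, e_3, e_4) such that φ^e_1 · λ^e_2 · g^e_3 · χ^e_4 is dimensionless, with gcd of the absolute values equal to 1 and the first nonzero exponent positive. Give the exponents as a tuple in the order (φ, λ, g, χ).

M: e_1·(1) + e_2·(0) + e_3·(0) + e_4·(-1) = 0
L: e_1·(0) + e_2·(1) + e_3·(1) + e_4·(-2) = 0
T: e_1·(2) + e_2·(2) + e_3·(-2) + e_4·(0) = 0
Solving this homogeneous linear system for the smallest-integer solution (first nonzero entry positive) gives (2, 1, 3, 2).

(2, 1, 3, 2)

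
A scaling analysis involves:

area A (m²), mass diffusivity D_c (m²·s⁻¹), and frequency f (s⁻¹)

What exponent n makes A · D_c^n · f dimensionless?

Balance the L exponent: (2)·n from D_c, plus (2) + (0) = 2 from the rest, must sum to zero.
2n + 2 = 0, so n = -1.

-1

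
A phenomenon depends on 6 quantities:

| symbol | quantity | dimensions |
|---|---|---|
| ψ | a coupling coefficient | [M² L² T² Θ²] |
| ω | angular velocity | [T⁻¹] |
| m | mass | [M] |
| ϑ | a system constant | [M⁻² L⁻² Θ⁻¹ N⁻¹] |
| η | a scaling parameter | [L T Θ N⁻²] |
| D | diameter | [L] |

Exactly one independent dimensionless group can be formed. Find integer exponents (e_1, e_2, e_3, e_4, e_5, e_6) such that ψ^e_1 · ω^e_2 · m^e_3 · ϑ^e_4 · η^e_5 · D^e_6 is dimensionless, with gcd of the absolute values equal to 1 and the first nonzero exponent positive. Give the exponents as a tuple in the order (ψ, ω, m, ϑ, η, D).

M: e_1·(2) + e_2·(0) + e_3·(1) + e_4·(-2) + e_5·(0) + e_6·(0) = 0
L: e_1·(2) + e_2·(0) + e_3·(0) + e_4·(-2) + e_5·(1) + e_6·(1) = 0
T: e_1·(2) + e_2·(-1) + e_3·(0) + e_4·(0) + e_5·(1) + e_6·(0) = 0
Θ: e_1·(2) + e_2·(0) + e_3·(0) + e_4·(-1) + e_5·(1) + e_6·(0) = 0
N: e_1·(0) + e_2·(0) + e_3·(0) + e_4·(-1) + e_5·(-2) + e_6·(0) = 0
Solving this homogeneous linear system for the smallest-integer solution (first nonzero entry positive) gives (3, 4, 2, 4, -2, 4).

(3, 4, 2, 4, -2, 4)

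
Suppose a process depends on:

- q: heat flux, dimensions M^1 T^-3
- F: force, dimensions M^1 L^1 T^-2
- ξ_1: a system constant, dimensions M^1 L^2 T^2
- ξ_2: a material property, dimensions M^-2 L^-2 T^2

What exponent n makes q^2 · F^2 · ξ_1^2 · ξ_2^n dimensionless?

3

Balance the M exponent: (-2)·n from ξ_2, plus 2·(1) + 2·(1) + 2·(1) = 6 from the rest, must sum to zero.
-2n + 6 = 0, so n = 3.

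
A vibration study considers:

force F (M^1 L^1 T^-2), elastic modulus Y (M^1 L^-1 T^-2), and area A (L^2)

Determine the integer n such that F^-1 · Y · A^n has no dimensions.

1

Balance the L exponent: (2)·n from A, plus −(1) + (-1) = -2 from the rest, must sum to zero.
2n − 2 = 0, so n = 1.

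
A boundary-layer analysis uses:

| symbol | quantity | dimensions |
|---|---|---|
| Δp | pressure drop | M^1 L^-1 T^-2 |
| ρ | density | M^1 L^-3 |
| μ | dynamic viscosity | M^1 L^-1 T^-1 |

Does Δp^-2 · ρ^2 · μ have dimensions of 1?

no

Sum the exponent of each base dimension across the product:
  M: −2·[Δp]_M + 2·[ρ]_M + [μ]_M = −2·(1) + 2·(1) + (1) = 1
  L: −2·[Δp]_L + 2·[ρ]_L + [μ]_L = −2·(-1) + 2·(-3) + (-1) = -5
  T: −2·[Δp]_T + 2·[ρ]_T + [μ]_T = −2·(-2) + 2·(0) + (-1) = 3
Net dimensions [M L⁻⁵ T³] ≠ [1] — not dimensionless.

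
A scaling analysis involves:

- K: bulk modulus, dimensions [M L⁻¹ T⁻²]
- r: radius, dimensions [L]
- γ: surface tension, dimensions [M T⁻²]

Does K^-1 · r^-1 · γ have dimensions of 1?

Sum the exponent of each base dimension across the product:
  M: −[K]_M − [r]_M + [γ]_M = −(1) − (0) + (1) = 0
  L: −[K]_L − [r]_L + [γ]_L = −(-1) − (1) + (0) = 0
  T: −[K]_T − [r]_T + [γ]_T = −(-2) − (0) + (-2) = 0
All base exponents vanish — dimensionless.

yes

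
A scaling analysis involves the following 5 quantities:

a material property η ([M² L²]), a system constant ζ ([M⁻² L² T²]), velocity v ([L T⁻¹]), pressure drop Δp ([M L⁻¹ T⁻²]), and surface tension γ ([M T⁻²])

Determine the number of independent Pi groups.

There are 5 variables and 3 base dimensions (M, L, T).
The dimension matrix has rank 3.
Independent dimensionless groups: 5 − 3 = 2.

2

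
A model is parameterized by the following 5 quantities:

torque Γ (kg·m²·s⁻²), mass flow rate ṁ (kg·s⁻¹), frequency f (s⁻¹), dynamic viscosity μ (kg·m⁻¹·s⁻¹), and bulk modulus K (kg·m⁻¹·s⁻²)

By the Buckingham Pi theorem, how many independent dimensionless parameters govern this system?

2

There are 5 variables and 3 base dimensions (M, L, T).
The dimension matrix has rank 3.
Independent dimensionless groups: 5 − 3 = 2.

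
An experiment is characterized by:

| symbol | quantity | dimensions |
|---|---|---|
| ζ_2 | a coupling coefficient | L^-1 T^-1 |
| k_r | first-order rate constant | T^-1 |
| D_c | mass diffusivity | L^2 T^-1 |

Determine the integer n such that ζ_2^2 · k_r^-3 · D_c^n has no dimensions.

1

Balance the L exponent: (2)·n from D_c, plus 2·(-1) − 3·(0) = -2 from the rest, must sum to zero.
2n − 2 = 0, so n = 1.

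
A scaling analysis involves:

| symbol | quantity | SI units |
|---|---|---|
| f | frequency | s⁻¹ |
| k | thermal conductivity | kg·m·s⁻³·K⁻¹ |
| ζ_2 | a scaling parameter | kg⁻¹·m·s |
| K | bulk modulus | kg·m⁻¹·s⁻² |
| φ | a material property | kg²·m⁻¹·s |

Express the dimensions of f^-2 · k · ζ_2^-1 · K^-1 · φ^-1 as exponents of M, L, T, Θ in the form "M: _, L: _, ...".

Collect each base-dimension exponent across the product:
  M: −2·(0) + (1) − (-1) − (1) − (2) = -1
  L: −2·(0) + (1) − (1) − (-1) − (-1) = 2
  T: −2·(-1) + (-3) − (1) − (-2) − (1) = -1
  Θ: −2·(0) + (-1) − (0) − (0) − (0) = -1
So the dimensions are [M⁻¹ L² T⁻¹ Θ⁻¹].

M: -1, L: 2, T: -1, Θ: -1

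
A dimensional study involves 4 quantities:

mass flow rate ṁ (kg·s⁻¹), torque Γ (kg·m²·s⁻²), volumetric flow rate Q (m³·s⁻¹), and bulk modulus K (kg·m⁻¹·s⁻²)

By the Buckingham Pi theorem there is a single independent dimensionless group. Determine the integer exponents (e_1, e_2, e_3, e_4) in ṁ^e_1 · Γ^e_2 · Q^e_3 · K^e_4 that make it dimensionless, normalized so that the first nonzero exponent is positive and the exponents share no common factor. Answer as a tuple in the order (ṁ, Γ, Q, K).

(3, -4, 3, 1)

M: e_1·(1) + e_2·(1) + e_3·(0) + e_4·(1) = 0
L: e_1·(0) + e_2·(2) + e_3·(3) + e_4·(-1) = 0
T: e_1·(-1) + e_2·(-2) + e_3·(-1) + e_4·(-2) = 0
Solving this homogeneous linear system for the smallest-integer solution (first nonzero entry positive) gives (3, -4, 3, 1).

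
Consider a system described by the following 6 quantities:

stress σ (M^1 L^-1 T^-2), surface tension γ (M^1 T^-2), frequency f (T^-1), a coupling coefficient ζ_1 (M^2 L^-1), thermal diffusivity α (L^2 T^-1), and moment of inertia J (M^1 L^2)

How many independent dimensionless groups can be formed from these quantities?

There are 6 variables and 3 base dimensions (M, L, T).
The dimension matrix has rank 3.
Independent dimensionless groups: 6 − 3 = 3.

3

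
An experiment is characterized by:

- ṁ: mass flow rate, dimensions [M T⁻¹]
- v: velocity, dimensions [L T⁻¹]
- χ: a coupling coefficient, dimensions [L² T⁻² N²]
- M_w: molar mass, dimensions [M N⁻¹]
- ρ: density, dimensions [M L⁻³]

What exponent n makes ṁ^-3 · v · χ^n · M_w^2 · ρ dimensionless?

Balance the L exponent: (2)·n from χ, plus −3·(0) + (1) + 2·(0) + (-3) = -2 from the rest, must sum to zero.
2n − 2 = 0, so n = 1.

1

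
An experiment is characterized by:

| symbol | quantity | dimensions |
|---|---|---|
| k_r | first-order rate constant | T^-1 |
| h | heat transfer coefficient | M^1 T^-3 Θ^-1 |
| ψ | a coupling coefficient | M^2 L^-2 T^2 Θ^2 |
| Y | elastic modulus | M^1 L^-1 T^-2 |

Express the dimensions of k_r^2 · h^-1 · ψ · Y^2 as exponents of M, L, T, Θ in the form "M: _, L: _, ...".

M: 3, L: -4, T: -1, Θ: 3

Collect each base-dimension exponent across the product:
  M: 2·(0) − (1) + (2) + 2·(1) = 3
  L: 2·(0) − (0) + (-2) + 2·(-1) = -4
  T: 2·(-1) − (-3) + (2) + 2·(-2) = -1
  Θ: 2·(0) − (-1) + (2) + 2·(0) = 3
So the dimensions are [M³ L⁻⁴ T⁻¹ Θ³].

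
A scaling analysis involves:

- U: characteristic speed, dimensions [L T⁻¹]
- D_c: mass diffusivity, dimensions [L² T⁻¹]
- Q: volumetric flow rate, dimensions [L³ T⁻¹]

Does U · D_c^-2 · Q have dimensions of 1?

Sum the exponent of each base dimension across the product:
  L: [U]_L − 2·[D_c]_L + [Q]_L = (1) − 2·(2) + (3) = 0
  T: [U]_T − 2·[D_c]_T + [Q]_T = (-1) − 2·(-1) + (-1) = 0
All base exponents vanish — dimensionless.

yes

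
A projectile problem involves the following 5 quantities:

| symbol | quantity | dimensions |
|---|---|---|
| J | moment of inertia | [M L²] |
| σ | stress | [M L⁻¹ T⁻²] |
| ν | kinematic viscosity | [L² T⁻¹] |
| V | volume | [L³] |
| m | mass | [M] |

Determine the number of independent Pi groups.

2

There are 5 variables and 3 base dimensions (M, L, T).
The dimension matrix has rank 3.
Independent dimensionless groups: 5 − 3 = 2.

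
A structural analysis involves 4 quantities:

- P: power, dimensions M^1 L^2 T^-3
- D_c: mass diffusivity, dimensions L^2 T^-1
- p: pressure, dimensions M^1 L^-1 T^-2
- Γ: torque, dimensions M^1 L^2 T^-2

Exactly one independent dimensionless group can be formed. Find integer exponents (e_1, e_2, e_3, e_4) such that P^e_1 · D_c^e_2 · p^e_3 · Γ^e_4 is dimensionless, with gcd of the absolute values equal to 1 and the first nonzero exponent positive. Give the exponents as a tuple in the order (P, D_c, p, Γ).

(3, -3, -2, -1)

M: e_1·(1) + e_2·(0) + e_3·(1) + e_4·(1) = 0
L: e_1·(2) + e_2·(2) + e_3·(-1) + e_4·(2) = 0
T: e_1·(-3) + e_2·(-1) + e_3·(-2) + e_4·(-2) = 0
Solving this homogeneous linear system for the smallest-integer solution (first nonzero entry positive) gives (3, -3, -2, -1).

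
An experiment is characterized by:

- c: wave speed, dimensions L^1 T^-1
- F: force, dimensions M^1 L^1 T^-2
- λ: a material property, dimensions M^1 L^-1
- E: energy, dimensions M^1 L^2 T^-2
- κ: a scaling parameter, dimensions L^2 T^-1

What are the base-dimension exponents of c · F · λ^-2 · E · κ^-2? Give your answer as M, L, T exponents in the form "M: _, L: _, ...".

M: 0, L: 2, T: -3

Collect each base-dimension exponent across the product:
  M: (0) + (1) − 2·(1) + (1) − 2·(0) = 0
  L: (1) + (1) − 2·(-1) + (2) − 2·(2) = 2
  T: (-1) + (-2) − 2·(0) + (-2) − 2·(-1) = -3
So the dimensions are [L² T⁻³].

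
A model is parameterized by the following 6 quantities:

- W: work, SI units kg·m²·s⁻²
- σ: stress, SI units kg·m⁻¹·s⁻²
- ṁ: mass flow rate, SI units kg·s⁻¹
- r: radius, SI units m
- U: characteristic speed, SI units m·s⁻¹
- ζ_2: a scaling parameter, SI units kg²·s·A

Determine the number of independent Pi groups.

There are 6 variables and 4 base dimensions (M, L, T, I).
The dimension matrix has rank 4.
Independent dimensionless groups: 6 − 4 = 2.

2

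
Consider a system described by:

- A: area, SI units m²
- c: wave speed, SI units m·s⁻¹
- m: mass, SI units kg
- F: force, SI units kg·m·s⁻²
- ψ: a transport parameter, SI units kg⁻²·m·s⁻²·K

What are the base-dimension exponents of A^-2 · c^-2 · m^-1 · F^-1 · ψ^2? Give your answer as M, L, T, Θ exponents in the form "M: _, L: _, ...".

M: -6, L: -5, T: 0, Θ: 2

Collect each base-dimension exponent across the product:
  M: −2·(0) − 2·(0) − (1) − (1) + 2·(-2) = -6
  L: −2·(2) − 2·(1) − (0) − (1) + 2·(1) = -5
  T: −2·(0) − 2·(-1) − (0) − (-2) + 2·(-2) = 0
  Θ: −2·(0) − 2·(0) − (0) − (0) + 2·(1) = 2
So the dimensions are [M⁻⁶ L⁻⁵ Θ²].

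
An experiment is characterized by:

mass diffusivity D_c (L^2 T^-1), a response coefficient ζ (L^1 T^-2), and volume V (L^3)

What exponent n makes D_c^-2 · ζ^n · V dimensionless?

1

Balance the L exponent: (1)·n from ζ, plus −2·(2) + (3) = -1 from the rest, must sum to zero.
n − 1 = 0, so n = 1.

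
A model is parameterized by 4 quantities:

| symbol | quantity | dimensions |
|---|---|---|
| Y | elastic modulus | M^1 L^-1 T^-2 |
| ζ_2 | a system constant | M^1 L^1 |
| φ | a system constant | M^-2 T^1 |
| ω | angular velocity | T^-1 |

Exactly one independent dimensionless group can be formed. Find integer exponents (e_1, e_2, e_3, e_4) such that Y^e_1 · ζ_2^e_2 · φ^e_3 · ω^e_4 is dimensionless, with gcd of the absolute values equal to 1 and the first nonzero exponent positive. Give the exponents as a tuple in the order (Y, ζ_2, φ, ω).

(1, 1, 1, -1)

M: e_1·(1) + e_2·(1) + e_3·(-2) + e_4·(0) = 0
L: e_1·(-1) + e_2·(1) + e_3·(0) + e_4·(0) = 0
T: e_1·(-2) + e_2·(0) + e_3·(1) + e_4·(-1) = 0
Solving this homogeneous linear system for the smallest-integer solution (first nonzero entry positive) gives (1, 1, 1, -1).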